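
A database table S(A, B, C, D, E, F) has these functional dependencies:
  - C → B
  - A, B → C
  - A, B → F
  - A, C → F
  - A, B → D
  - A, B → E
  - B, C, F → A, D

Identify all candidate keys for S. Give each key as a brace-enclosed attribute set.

{A, B}, {A, C}, {C, F}

{A, B} is a candidate key since {A, B}⁺ = {A, B, C, D, E, F} covers every attribute.
{A, C} is a candidate key since {A, C}⁺ = {A, B, C, D, E, F} covers every attribute.
{C, F} is a candidate key since {C, F}⁺ = {A, B, C, D, E, F} covers every attribute.
These are minimal and exhaustive — every other superkey contains one of them.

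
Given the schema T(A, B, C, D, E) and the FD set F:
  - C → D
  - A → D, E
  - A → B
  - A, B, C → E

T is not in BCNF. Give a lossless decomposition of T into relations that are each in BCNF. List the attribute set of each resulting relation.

Candidate key of the original relation: {A, C}.
Within {A, B, C, D, E}: {C}⁺ ∩ {A, B, C, D, E} = {C, D}, not the whole set, so C → D violates BCNF; decompose into {C, D} and {A, B, C, E}.
{C, D}: every determinant is a superkey — BCNF.
Within {A, B, C, E}: {A}⁺ ∩ {A, B, C, E} = {A, B, E}, not the whole set, so A → B, E violates BCNF; decompose into {A, B, E} and {A, C}.
{A, B, E}: every determinant is a superkey — BCNF.
{A, C}: every determinant is a superkey — BCNF.

{A, B, E}; {A, C}; {C, D}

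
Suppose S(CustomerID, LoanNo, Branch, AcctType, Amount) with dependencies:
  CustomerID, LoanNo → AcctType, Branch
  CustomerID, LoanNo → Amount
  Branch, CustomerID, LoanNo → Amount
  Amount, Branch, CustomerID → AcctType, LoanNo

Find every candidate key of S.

Attributes never on any right-hand side: {CustomerID} — every candidate key must contain it.
Closure of {CustomerID, LoanNo} is {AcctType, Amount, Branch, CustomerID, LoanNo}, the whole schema; {CustomerID, LoanNo} is a candidate key.
Closure of {Amount, Branch, CustomerID} is {AcctType, Amount, Branch, CustomerID, LoanNo}, the whole schema; {Amount, Branch, CustomerID} is a candidate key.
These are minimal and exhaustive — every other superkey contains one of them.

{Amount, Branch, CustomerID}, {CustomerID, LoanNo}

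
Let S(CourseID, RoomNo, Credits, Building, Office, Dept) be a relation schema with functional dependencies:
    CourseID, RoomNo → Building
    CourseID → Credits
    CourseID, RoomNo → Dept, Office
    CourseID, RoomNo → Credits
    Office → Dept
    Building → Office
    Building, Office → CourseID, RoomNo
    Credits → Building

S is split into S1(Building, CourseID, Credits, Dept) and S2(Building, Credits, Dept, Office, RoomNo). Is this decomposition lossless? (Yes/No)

Yes

The shared attributes are {Building, Credits, Dept} and {Building, Credits, Dept}⁺ = {Building, CourseID, Credits, Dept, Office, RoomNo}.
S1 is contained in that closure, so S1 ∩ S2 → S1 holds and the join is lossless.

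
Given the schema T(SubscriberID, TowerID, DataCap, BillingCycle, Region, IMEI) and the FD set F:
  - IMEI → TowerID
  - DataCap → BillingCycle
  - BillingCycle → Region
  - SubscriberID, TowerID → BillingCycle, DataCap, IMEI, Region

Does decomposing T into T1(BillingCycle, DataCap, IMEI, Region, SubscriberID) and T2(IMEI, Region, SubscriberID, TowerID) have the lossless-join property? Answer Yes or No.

Common attributes: {IMEI, Region, SubscriberID}; their closure is {BillingCycle, DataCap, IMEI, Region, SubscriberID, TowerID}.
This includes all of T1, so the common attributes are a superkey of T1 — the join is lossless.

Yes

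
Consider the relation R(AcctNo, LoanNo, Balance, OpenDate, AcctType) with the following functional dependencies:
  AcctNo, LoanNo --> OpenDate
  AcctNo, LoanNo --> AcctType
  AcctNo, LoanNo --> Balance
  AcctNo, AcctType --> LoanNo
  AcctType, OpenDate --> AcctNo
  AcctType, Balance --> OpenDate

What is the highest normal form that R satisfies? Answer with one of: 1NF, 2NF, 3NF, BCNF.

Candidate keys: {AcctNo, AcctType}, {AcctNo, LoanNo}, {AcctType, Balance}, {AcctType, OpenDate}. Prime attributes: {AcctNo, AcctType, Balance, LoanNo, OpenDate}.
Each dependency's left side is a superkey — BCNF holds.

BCNF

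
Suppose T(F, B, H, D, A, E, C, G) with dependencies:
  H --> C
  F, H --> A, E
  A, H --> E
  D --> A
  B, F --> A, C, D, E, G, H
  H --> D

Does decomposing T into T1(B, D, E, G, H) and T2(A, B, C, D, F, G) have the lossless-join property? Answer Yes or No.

No

The shared attributes are {B, D, G} and {B, D, G}⁺ = {A, B, D, G}.
The closure covers neither T1 nor T2 entirely; the join is not lossless.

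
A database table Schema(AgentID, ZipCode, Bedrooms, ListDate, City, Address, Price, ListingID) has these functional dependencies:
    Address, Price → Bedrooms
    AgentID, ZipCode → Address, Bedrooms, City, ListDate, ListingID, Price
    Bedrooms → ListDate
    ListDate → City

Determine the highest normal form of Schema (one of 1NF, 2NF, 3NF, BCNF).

Candidate key: {AgentID, ZipCode}. Prime attributes: {AgentID, ZipCode}.
Address, Price → Bedrooms breaks BCNF: {Address, Price}⁺ = {Address, Bedrooms, City, ListDate, Price}, so {Address, Price} is not a superkey.
Address, Price → Bedrooms has non-prime {Bedrooms} on the right and a non-superkey on the left, so 3NF fails.
No proper subset of a key has a non-prime attribute in its closure, so there is no partial dependency; 2NF holds.

2NF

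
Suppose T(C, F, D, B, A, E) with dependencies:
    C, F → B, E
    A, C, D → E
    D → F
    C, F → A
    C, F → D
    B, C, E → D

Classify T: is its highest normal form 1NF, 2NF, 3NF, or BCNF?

3NF

Candidate keys: {B, C, E}, {C, D}, {C, F}. Prime attributes: {B, C, D, E, F}.
For D → F we have {D}⁺ = {D, F}; {D} is not a superkey, so BCNF fails.
But every attribute on its right side ({F}) is prime, and the same holds for every other non-superkey FD, so 3NF still holds.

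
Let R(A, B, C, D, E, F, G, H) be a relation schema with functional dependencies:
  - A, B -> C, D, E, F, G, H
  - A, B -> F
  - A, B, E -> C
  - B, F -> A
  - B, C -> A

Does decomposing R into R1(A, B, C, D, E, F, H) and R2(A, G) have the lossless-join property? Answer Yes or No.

No

The shared attributes are {A} and {A}⁺ = {A}.
R1 ⊄ {A} and R2 ⊄ {A}, so the split is lossy.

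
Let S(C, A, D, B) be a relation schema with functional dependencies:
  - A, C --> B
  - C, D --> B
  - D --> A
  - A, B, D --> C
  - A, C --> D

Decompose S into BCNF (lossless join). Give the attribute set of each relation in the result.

{A, D}; {B, C, D}

Candidate keys of the original relation: {A, C}, {B, D}, {C, D}.
In {A, B, C, D}, {D} is not a superkey ({D}⁺ restricted to this set is {A, D}), so split on D --> A into {A, D} and {B, C, D}.
{A, D} has no BCNF violation.
{B, C, D} has no BCNF violation.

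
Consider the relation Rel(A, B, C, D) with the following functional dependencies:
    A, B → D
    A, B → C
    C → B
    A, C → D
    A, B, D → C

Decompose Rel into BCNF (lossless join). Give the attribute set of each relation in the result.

{A, C, D}; {B, C}

Candidate keys of the original relation: {A, B}, {A, C}.
{A, B, C, D}: {C} determines {B, C} here but is not a superkey — split on C → B, giving {B, C} and {A, C, D}.
{B, C} has no BCNF violation.
{A, C, D} has no BCNF violation.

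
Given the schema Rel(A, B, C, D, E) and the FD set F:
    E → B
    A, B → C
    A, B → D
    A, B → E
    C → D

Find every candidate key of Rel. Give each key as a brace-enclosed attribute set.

Attributes never on any right-hand side: {A} — every candidate key must contain it.
{A, B} is a candidate key since {A, B}⁺ = {A, B, C, D, E} covers every attribute.
{A, E} is a candidate key since {A, E}⁺ = {A, B, C, D, E} covers every attribute.
Any other superkey properly contains one of these, so there are no further candidate keys.

{A, B}, {A, E}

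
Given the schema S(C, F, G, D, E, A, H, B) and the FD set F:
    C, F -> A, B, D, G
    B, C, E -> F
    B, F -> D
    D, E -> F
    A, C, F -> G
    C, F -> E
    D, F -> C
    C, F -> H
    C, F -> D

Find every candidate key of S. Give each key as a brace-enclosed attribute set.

{B, F}⁺ = {A, B, C, D, E, F, G, H}, which is every attribute, so {B, F} is a candidate key.
{C, F}⁺ = {A, B, C, D, E, F, G, H}, which is every attribute, so {C, F} is a candidate key.
{D, E}⁺ = {A, B, C, D, E, F, G, H}, which is every attribute, so {D, E} is a candidate key.
{D, F}⁺ = {A, B, C, D, E, F, G, H}, which is every attribute, so {D, F} is a candidate key.
{B, C, E}⁺ = {A, B, C, D, E, F, G, H}, which is every attribute, so {B, C, E} is a candidate key.
Any other superkey properly contains one of these, so there are no further candidate keys.

{B, C, E}, {B, F}, {C, F}, {D, E}, {D, F}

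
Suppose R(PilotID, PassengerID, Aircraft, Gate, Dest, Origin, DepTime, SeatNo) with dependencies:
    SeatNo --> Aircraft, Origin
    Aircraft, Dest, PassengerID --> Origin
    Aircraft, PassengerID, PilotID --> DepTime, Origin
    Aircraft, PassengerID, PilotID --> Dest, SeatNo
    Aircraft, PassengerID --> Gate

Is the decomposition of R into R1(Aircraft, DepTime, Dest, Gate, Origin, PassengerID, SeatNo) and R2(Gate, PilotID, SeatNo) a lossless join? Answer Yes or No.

R1 ∩ R2 = {Gate, SeatNo}; its closure under F is {Aircraft, Gate, Origin, SeatNo}.
The closure covers neither R1 nor R2 entirely; the join is not lossless.

No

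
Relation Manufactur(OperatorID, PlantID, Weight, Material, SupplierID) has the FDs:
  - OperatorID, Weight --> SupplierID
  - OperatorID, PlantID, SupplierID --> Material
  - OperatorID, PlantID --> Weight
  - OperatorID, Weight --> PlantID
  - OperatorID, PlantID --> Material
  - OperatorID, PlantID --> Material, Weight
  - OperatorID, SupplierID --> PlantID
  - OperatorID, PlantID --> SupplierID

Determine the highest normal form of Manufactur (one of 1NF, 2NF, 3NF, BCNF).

BCNF

Candidate keys: {OperatorID, PlantID}, {OperatorID, SupplierID}, {OperatorID, Weight}. Prime attributes: {OperatorID, PlantID, SupplierID, Weight}.
Every FD has a superkey on the left, so the relation is in BCNF.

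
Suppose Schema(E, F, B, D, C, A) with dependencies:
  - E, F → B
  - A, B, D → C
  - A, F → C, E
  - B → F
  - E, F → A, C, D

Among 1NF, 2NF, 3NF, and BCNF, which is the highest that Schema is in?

Candidate keys: {A, B}, {A, F}, {B, E}, {E, F}. Prime attributes: {A, B, E, F}.
B → F: {B}⁺ = {B, F}, which is not all of the attributes, so the left side is not a superkey — BCNF is violated.
Since {F} ⊆ prime attributes and every other non-superkey FD also has a prime right side, the schema is in 3NF.

3NF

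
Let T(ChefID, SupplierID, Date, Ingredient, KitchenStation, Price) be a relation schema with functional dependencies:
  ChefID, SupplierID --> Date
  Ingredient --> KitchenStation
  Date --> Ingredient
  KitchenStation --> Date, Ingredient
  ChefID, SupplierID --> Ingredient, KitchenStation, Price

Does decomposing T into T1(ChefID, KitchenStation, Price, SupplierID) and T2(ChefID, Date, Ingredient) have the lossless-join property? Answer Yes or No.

Common attributes: {ChefID}; their closure is {ChefID}.
The closure covers neither T1 nor T2 entirely; the join is not lossless.

No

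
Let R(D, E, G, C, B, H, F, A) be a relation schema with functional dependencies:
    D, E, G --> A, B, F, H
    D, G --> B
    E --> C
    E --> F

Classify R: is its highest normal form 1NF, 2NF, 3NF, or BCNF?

1NF

Candidate key: {D, E, G}. Prime attributes: {D, E, G}.
D, G --> B breaks BCNF: {D, G}⁺ = {B, D, G}, so {D, G} is not a superkey.
D, G --> B has non-prime {B} on the right and a non-superkey on the left, so 3NF fails.
{E} is a proper subset of the key {D, E, G}, and {E}⁺ contains the non-prime attributes {C, F} — a partial dependency, so 2NF is violated.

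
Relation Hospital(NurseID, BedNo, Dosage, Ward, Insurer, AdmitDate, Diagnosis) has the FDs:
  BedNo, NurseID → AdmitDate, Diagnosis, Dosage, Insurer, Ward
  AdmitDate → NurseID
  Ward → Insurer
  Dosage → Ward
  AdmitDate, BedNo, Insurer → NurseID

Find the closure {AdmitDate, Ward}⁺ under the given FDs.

Start with {AdmitDate, Ward}.
AdmitDate → NurseID applies; add {NurseID} → now {AdmitDate, NurseID, Ward}.
Ward → Insurer applies; add {Insurer} → now {AdmitDate, Insurer, NurseID, Ward}.
No further FD applies.

{AdmitDate, Insurer, NurseID, Ward}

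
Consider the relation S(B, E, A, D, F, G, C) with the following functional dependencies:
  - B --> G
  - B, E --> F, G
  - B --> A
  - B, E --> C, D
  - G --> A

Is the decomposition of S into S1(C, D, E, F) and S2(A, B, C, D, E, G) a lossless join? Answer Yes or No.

No

The shared attributes are {C, D, E} and {C, D, E}⁺ = {C, D, E}.
S1 ⊄ {C, D, E} and S2 ⊄ {C, D, E}, so the split is lossy.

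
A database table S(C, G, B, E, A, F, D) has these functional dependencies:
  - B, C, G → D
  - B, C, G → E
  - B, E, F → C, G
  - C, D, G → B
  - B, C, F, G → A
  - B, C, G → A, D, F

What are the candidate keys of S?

{B, C, G} is a candidate key since {B, C, G}⁺ = {A, B, C, D, E, F, G} covers every attribute.
{B, E, F} is a candidate key since {B, E, F}⁺ = {A, B, C, D, E, F, G} covers every attribute.
{C, D, G} is a candidate key since {C, D, G}⁺ = {A, B, C, D, E, F, G} covers every attribute.
No proper subset of any of these is a key, and no other minimal superkey exists.

{B, C, G}, {B, E, F}, {C, D, G}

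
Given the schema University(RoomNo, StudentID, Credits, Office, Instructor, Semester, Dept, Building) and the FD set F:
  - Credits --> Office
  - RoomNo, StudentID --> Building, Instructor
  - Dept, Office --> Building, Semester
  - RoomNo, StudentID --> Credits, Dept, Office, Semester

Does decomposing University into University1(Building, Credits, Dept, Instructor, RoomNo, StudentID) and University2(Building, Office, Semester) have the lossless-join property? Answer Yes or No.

University1 ∩ University2 = {Building}; its closure under F is {Building}.
University1 ⊄ {Building} and University2 ⊄ {Building}, so the split is lossy.

No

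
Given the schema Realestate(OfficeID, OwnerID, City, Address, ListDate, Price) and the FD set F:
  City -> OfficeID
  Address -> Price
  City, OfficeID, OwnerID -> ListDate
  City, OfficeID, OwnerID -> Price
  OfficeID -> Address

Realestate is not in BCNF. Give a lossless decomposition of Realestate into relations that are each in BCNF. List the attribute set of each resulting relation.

Candidate key of the original relation: {City, OwnerID}.
{Address, City, ListDate, OfficeID, OwnerID, Price}: {City} determines {Address, City, OfficeID, Price} here but is not a superkey — split on City -> Address, OfficeID, Price, giving {Address, City, OfficeID, Price} and {City, ListDate, OwnerID}.
{Address, City, OfficeID, Price}: {Address} determines {Address, Price} here but is not a superkey — split on Address -> Price, giving {Address, Price} and {Address, City, OfficeID}.
{Address, Price}: every determinant is a superkey — BCNF.
{Address, City, OfficeID}: {OfficeID} determines {Address, OfficeID} here but is not a superkey — split on OfficeID -> Address, giving {Address, OfficeID} and {City, OfficeID}.
{Address, OfficeID}: every determinant is a superkey — BCNF.
{City, OfficeID}: every determinant is a superkey — BCNF.
{City, ListDate, OwnerID}: every determinant is a superkey — BCNF.

{Address, OfficeID}; {Address, Price}; {City, ListDate, OwnerID}; {City, OfficeID}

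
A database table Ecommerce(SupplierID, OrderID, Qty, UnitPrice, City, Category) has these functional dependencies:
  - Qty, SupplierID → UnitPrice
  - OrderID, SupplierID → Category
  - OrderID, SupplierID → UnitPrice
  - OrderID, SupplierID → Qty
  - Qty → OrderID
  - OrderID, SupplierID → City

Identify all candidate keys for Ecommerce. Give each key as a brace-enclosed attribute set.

No FD produces {SupplierID}, so it must be in every candidate key.
{OrderID, SupplierID} is a candidate key since {OrderID, SupplierID}⁺ = {Category, City, OrderID, Qty, SupplierID, UnitPrice} covers every attribute.
{Qty, SupplierID} is a candidate key since {Qty, SupplierID}⁺ = {Category, City, OrderID, Qty, SupplierID, UnitPrice} covers every attribute.
Any other superkey properly contains one of these, so there are no further candidate keys.

{OrderID, SupplierID}, {Qty, SupplierID}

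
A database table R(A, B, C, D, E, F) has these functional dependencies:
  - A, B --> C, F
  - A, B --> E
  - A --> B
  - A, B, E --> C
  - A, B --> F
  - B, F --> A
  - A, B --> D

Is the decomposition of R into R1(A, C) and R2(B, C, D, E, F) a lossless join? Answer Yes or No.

No

The shared attributes are {C} and {C}⁺ = {C}.
Neither R1 nor R2 is contained in that closure, so the decomposition is lossy.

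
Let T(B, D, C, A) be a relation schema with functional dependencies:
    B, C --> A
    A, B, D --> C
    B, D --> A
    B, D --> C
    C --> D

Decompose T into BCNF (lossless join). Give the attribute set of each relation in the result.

{A, B, C}; {C, D}

Candidate keys of the original relation: {B, C}, {B, D}.
{A, B, C, D}: {C} determines {C, D} here but is not a superkey — split on C --> D, giving {C, D} and {A, B, C}.
{C, D} is in BCNF.
{A, B, C} is in BCNF.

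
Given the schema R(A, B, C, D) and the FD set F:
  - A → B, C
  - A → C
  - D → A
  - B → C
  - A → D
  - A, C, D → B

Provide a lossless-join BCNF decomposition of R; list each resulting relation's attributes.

Candidate keys of the original relation: {A}, {D}.
In {A, B, C, D}, {B} is not a superkey ({B}⁺ restricted to this set is {B, C}), so split on B → C into {B, C} and {A, B, D}.
{B, C}: every determinant is a superkey — BCNF.
{A, B, D}: every determinant is a superkey — BCNF.

{A, B, D}; {B, C}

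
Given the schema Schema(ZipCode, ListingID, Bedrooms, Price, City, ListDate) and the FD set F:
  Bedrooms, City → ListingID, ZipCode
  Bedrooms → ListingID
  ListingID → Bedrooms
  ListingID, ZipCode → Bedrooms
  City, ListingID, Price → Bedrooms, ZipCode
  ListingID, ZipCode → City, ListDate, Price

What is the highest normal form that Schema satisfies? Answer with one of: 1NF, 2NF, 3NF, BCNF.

3NF

Candidate keys: {Bedrooms, City}, {Bedrooms, ZipCode}, {City, ListingID}, {ListingID, ZipCode}. Prime attributes: {Bedrooms, City, ListingID, ZipCode}.
Bedrooms → ListingID: {Bedrooms}⁺ = {Bedrooms, ListingID}, which is not all of the attributes, so the left side is not a superkey — BCNF is violated.
Since {ListingID} ⊆ prime attributes and every other non-superkey FD also has a prime right side, the schema is in 3NF.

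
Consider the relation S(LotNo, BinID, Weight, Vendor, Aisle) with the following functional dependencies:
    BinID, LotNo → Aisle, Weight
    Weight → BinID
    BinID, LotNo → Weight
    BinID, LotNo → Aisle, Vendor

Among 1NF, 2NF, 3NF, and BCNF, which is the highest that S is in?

Candidate keys: {BinID, LotNo}, {LotNo, Weight}. Prime attributes: {BinID, LotNo, Weight}.
Weight → BinID breaks BCNF: {Weight}⁺ = {BinID, Weight}, so {Weight} is not a superkey.
Its right-hand attributes {BinID} are all prime, as are those of every other non-superkey FD — the relation is in 3NF.

3NF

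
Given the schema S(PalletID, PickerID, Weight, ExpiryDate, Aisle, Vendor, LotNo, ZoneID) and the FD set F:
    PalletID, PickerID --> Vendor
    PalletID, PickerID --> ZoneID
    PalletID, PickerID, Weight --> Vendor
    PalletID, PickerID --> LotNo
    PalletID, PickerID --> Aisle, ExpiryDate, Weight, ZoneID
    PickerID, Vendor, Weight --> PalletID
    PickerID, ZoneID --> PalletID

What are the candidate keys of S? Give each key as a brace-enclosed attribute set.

Attributes never on any right-hand side: {PickerID} — every candidate key must contain it.
Closure of {PalletID, PickerID} is {Aisle, ExpiryDate, LotNo, PalletID, PickerID, Vendor, Weight, ZoneID}, the whole schema; {PalletID, PickerID} is a candidate key.
Closure of {PickerID, ZoneID} is {Aisle, ExpiryDate, LotNo, PalletID, PickerID, Vendor, Weight, ZoneID}, the whole schema; {PickerID, ZoneID} is a candidate key.
Closure of {PickerID, Vendor, Weight} is {Aisle, ExpiryDate, LotNo, PalletID, PickerID, Vendor, Weight, ZoneID}, the whole schema; {PickerID, Vendor, Weight} is a candidate key.
No proper subset of any of these is a key, and no other minimal superkey exists.

{PalletID, PickerID}, {PickerID, Vendor, Weight}, {PickerID, ZoneID}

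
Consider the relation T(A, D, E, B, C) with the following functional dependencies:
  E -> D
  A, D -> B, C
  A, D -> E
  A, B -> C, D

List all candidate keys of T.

{A, B}, {A, D}, {A, E}

No FD produces {A}, so it must be in every candidate key.
{A, B} is a candidate key since {A, B}⁺ = {A, B, C, D, E} covers every attribute.
{A, D} is a candidate key since {A, D}⁺ = {A, B, C, D, E} covers every attribute.
{A, E} is a candidate key since {A, E}⁺ = {A, B, C, D, E} covers every attribute.
These are minimal and exhaustive — every other superkey contains one of them.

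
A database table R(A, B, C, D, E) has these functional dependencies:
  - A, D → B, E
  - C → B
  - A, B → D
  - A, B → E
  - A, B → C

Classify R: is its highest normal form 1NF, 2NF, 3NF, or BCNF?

3NF

Candidate keys: {A, B}, {A, C}, {A, D}. Prime attributes: {A, B, C, D}.
For C → B we have {C}⁺ = {B, C}; {C} is not a superkey, so BCNF fails.
Its right-hand attributes {B} are all prime, as are those of every other non-superkey FD — the relation is in 3NF.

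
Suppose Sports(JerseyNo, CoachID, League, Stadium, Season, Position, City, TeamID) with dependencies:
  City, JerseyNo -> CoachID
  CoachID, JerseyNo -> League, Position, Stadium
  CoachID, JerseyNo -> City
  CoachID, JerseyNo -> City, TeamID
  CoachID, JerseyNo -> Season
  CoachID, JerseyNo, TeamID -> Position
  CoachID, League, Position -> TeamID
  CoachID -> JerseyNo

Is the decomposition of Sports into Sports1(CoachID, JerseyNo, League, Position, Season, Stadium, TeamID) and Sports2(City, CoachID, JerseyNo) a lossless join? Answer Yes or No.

The shared attributes are {CoachID, JerseyNo} and {CoachID, JerseyNo}⁺ = {City, CoachID, JerseyNo, League, Position, Season, Stadium, TeamID}.
Sports1 is contained in that closure, so Sports1 ∩ Sports2 -> Sports1 holds and the join is lossless.

Yes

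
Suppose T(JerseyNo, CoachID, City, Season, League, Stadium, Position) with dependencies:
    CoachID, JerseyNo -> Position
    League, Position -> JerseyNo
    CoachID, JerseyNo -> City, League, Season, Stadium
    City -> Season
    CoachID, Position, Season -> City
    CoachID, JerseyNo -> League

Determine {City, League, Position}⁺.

Start with {City, League, Position}.
League, Position -> JerseyNo applies; add {JerseyNo} → now {City, JerseyNo, League, Position}.
City -> Season applies; add {Season} → now {City, JerseyNo, League, Position, Season}.
No further FD applies.

{City, JerseyNo, League, Position, Season}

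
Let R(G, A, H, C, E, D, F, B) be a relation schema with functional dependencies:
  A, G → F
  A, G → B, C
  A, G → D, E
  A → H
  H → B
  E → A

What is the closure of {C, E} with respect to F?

Start with {C, E}.
E → A applies; add {A} → now {A, C, E}.
A → H applies; add {H} → now {A, C, E, H}.
H → B applies; add {B} → now {A, B, C, E, H}.
No further FD applies.

{A, B, C, E, H}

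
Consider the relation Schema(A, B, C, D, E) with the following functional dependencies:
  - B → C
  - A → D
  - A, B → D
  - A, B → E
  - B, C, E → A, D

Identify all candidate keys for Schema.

{A, B}, {B, E}

{B} never appears on the right of any FD, so every key must include it.
Closure of {A, B} is {A, B, C, D, E}, the whole schema; {A, B} is a candidate key.
Closure of {B, E} is {A, B, C, D, E}, the whole schema; {B, E} is a candidate key.
Any other superkey properly contains one of these, so there are no further candidate keys.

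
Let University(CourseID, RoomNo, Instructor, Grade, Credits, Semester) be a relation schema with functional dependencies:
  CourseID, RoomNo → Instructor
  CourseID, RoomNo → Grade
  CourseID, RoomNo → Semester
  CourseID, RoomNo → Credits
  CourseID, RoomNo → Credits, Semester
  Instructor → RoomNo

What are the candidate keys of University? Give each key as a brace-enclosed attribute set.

{CourseID, Instructor}, {CourseID, RoomNo}

{CourseID} never appears on the right of any FD, so every key must include it.
{CourseID, Instructor} is a candidate key since {CourseID, Instructor}⁺ = {CourseID, Credits, Grade, Instructor, RoomNo, Semester} covers every attribute.
{CourseID, RoomNo} is a candidate key since {CourseID, RoomNo}⁺ = {CourseID, Credits, Grade, Instructor, RoomNo, Semester} covers every attribute.
Any other superkey properly contains one of these, so there are no further candidate keys.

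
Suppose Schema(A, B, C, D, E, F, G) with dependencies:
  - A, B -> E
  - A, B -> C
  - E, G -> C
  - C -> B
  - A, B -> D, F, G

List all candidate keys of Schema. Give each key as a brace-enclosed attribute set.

{A, B}, {A, C}, {A, E, G}

No FD produces {A}, so it must be in every candidate key.
{A, B}⁺ = {A, B, C, D, E, F, G}, which is every attribute, so {A, B} is a candidate key.
{A, C}⁺ = {A, B, C, D, E, F, G}, which is every attribute, so {A, C} is a candidate key.
{A, E, G}⁺ = {A, B, C, D, E, F, G}, which is every attribute, so {A, E, G} is a candidate key.
These are minimal and exhaustive — every other superkey contains one of them.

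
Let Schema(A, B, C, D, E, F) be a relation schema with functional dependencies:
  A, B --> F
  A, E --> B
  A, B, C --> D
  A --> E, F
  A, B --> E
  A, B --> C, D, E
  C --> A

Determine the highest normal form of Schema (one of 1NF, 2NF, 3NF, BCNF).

BCNF

Candidate keys: {A}, {C}. Prime attributes: {A, C}.
The left-hand side of every FD is a superkey, so BCNF is satisfied.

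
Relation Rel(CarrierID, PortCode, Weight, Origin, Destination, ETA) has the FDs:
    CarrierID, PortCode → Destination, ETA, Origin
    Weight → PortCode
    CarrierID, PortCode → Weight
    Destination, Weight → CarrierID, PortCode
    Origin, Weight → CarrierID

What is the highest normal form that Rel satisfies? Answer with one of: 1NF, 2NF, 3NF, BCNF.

Candidate keys: {CarrierID, PortCode}, {CarrierID, Weight}, {Destination, Weight}, {Origin, Weight}. Prime attributes: {CarrierID, Destination, Origin, PortCode, Weight}.
Weight → PortCode breaks BCNF: {Weight}⁺ = {PortCode, Weight}, so {Weight} is not a superkey.
Since {PortCode} ⊆ prime attributes and every other non-superkey FD also has a prime right side, the schema is in 3NF.

3NF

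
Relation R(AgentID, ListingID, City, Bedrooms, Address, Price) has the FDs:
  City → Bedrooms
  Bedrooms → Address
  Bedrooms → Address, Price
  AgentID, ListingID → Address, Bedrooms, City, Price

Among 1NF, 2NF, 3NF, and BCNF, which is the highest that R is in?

Candidate key: {AgentID, ListingID}. Prime attributes: {AgentID, ListingID}.
For City → Bedrooms we have {City}⁺ = {Address, Bedrooms, City, Price}; {City} is not a superkey, so BCNF fails.
Because {Bedrooms} is non-prime and the left side of City → Bedrooms is not a superkey, the relation is not in 3NF.
No proper subset of a key has a non-prime attribute in its closure, so there is no partial dependency; 2NF holds.

2NF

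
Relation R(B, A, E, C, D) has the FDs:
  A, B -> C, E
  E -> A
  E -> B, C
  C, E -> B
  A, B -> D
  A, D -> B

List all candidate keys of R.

{E}⁺ = {A, B, C, D, E}, which is every attribute, so {E} is a candidate key.
{A, B}⁺ = {A, B, C, D, E}, which is every attribute, so {A, B} is a candidate key.
{A, D}⁺ = {A, B, C, D, E}, which is every attribute, so {A, D} is a candidate key.
These are minimal and exhaustive — every other superkey contains one of them.

{A, B}, {A, D}, {E}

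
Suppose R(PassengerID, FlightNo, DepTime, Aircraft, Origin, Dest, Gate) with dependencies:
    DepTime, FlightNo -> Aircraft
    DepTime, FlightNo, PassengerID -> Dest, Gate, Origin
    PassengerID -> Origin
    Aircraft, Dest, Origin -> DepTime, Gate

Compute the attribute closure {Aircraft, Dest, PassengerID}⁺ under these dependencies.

{Aircraft, DepTime, Dest, Gate, Origin, PassengerID}

Start with {Aircraft, Dest, PassengerID}.
PassengerID -> Origin applies; add {Origin} → now {Aircraft, Dest, Origin, PassengerID}.
Aircraft, Dest, Origin -> DepTime, Gate applies; add {DepTime, Gate} → now {Aircraft, DepTime, Dest, Gate, Origin, PassengerID}.
No further FD applies.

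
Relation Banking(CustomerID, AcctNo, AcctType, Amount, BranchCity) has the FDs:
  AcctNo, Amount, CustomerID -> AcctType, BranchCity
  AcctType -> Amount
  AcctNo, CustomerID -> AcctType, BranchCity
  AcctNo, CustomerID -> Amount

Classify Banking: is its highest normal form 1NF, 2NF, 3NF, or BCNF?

2NF

Candidate key: {AcctNo, CustomerID}. Prime attributes: {AcctNo, CustomerID}.
For AcctType -> Amount we have {AcctType}⁺ = {AcctType, Amount}; {AcctType} is not a superkey, so BCNF fails.
AcctType -> Amount has non-prime {Amount} on the right and a non-superkey on the left, so 3NF fails.
No non-prime attribute depends on a proper subset of any candidate key, so 2NF holds.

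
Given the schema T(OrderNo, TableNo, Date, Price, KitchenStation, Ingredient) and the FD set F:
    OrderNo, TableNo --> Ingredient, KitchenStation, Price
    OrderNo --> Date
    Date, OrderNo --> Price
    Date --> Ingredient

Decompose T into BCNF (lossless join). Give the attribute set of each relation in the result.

Candidate key of the original relation: {OrderNo, TableNo}.
{Date, Ingredient, KitchenStation, OrderNo, Price, TableNo}: {OrderNo} determines {Date, Ingredient, OrderNo, Price} here but is not a superkey — split on OrderNo --> Date, Ingredient, Price, giving {Date, Ingredient, OrderNo, Price} and {KitchenStation, OrderNo, TableNo}.
{Date, Ingredient, OrderNo, Price}: {Date} determines {Date, Ingredient} here but is not a superkey — split on Date --> Ingredient, giving {Date, Ingredient} and {Date, OrderNo, Price}.
{Date, Ingredient} is in BCNF.
{Date, OrderNo, Price} is in BCNF.
{KitchenStation, OrderNo, TableNo} is in BCNF.

{Date, Ingredient}; {Date, OrderNo, Price}; {KitchenStation, OrderNo, TableNo}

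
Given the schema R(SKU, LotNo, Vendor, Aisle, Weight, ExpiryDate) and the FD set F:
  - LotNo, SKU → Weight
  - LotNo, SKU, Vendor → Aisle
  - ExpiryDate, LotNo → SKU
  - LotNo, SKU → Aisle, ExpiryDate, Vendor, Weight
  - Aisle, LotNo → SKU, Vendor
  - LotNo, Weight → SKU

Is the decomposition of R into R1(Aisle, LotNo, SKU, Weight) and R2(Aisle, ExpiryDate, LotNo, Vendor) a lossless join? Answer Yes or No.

The shared attributes are {Aisle, LotNo} and {Aisle, LotNo}⁺ = {Aisle, ExpiryDate, LotNo, SKU, Vendor, Weight}.
Since R1 ⊆ {Aisle, ExpiryDate, LotNo, SKU, Vendor, Weight}, the intersection is a superkey of R1; the decomposition is lossless.

Yes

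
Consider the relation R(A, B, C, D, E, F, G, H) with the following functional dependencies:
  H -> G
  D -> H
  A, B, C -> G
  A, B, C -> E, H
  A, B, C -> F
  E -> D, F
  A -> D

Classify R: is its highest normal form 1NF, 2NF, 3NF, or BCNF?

1NF

Candidate key: {A, B, C}. Prime attributes: {A, B, C}.
For H -> G we have {H}⁺ = {G, H}; {H} is not a superkey, so BCNF fails.
H -> G has non-prime {G} on the right and a non-superkey on the left, so 3NF fails.
The proper key subset {A} of {A, B, C} determines non-prime {D, G, H}, so the relation is not even in 2NF.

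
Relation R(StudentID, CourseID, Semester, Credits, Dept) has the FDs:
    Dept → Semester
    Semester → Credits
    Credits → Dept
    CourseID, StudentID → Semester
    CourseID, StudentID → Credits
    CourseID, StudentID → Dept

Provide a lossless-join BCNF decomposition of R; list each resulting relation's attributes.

{CourseID, Dept, StudentID}; {Credits, Dept, Semester}

Candidate key of the original relation: {CourseID, StudentID}.
Within {CourseID, Credits, Dept, Semester, StudentID}: {Dept}⁺ ∩ {CourseID, Credits, Dept, Semester, StudentID} = {Credits, Dept, Semester}, not the whole set, so Dept → Credits, Semester violates BCNF; decompose into {Credits, Dept, Semester} and {CourseID, Dept, StudentID}.
{Credits, Dept, Semester}: every determinant is a superkey — BCNF.
{CourseID, Dept, StudentID}: every determinant is a superkey — BCNF.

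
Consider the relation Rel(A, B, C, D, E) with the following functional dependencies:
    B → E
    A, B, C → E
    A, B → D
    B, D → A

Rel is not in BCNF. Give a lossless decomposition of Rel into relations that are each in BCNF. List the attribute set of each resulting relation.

{A, B, C}; {A, B, D}; {B, E}

Candidate keys of the original relation: {A, B, C}, {B, C, D}.
In {A, B, C, D, E}, {B} is not a superkey ({B}⁺ restricted to this set is {B, E}), so split on B → E into {B, E} and {A, B, C, D}.
{B, E} is in BCNF.
In {A, B, C, D}, {A, B} is not a superkey ({A, B}⁺ restricted to this set is {A, B, D}), so split on A, B → D into {A, B, D} and {A, B, C}.
{A, B, D} is in BCNF.
{A, B, C} is in BCNF.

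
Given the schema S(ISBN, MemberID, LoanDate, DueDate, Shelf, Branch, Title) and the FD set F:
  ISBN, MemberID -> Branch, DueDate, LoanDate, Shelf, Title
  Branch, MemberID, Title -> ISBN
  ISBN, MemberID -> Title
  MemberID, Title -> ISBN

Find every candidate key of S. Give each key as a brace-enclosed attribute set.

{ISBN, MemberID}, {MemberID, Title}

No FD produces {MemberID}, so it must be in every candidate key.
{ISBN, MemberID}⁺ = {Branch, DueDate, ISBN, LoanDate, MemberID, Shelf, Title}, which is every attribute, so {ISBN, MemberID} is a candidate key.
{MemberID, Title}⁺ = {Branch, DueDate, ISBN, LoanDate, MemberID, Shelf, Title}, which is every attribute, so {MemberID, Title} is a candidate key.
These are minimal and exhaustive — every other superkey contains one of them.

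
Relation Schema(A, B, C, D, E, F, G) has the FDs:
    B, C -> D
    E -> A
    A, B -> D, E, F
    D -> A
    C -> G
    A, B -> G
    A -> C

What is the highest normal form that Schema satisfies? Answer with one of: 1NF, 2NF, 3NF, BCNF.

Candidate keys: {A, B}, {B, C}, {B, D}, {B, E}. Prime attributes: {A, B, C, D, E}.
E -> A breaks BCNF: {E}⁺ = {A, C, E, G}, so {E} is not a superkey.
C -> G has non-prime {G} on the right and a non-superkey on the left, so 3NF fails.
The proper key subset {A} of {A, B} determines non-prime {G}, so the relation is not even in 2NF.

1NF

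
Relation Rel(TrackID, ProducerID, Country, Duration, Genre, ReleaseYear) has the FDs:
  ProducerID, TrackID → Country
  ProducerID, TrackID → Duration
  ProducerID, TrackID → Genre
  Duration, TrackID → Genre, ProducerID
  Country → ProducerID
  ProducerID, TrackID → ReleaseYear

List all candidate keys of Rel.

{TrackID} never appears on the right of any FD, so every key must include it.
{Country, TrackID}⁺ = {Country, Duration, Genre, ProducerID, ReleaseYear, TrackID} — all of the relation — so {Country, TrackID} is a candidate key.
{Duration, TrackID}⁺ = {Country, Duration, Genre, ProducerID, ReleaseYear, TrackID} — all of the relation — so {Duration, TrackID} is a candidate key.
{ProducerID, TrackID}⁺ = {Country, Duration, Genre, ProducerID, ReleaseYear, TrackID} — all of the relation — so {ProducerID, TrackID} is a candidate key.
No proper subset of any of these is a key, and no other minimal superkey exists.

{Country, TrackID}, {Duration, TrackID}, {ProducerID, TrackID}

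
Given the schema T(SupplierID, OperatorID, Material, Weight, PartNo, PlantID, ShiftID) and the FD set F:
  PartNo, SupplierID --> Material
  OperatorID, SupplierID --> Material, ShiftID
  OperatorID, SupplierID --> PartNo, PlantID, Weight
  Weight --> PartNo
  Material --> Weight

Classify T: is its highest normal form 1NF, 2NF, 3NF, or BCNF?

Candidate key: {OperatorID, SupplierID}. Prime attributes: {OperatorID, SupplierID}.
PartNo, SupplierID --> Material breaks BCNF: {PartNo, SupplierID}⁺ = {Material, PartNo, SupplierID, Weight}, so {PartNo, SupplierID} is not a superkey.
PartNo, SupplierID --> Material determines the non-prime attribute {Material} from a non-superkey — 3NF is violated.
No non-prime attribute depends on a proper subset of any candidate key, so 2NF holds.

2NF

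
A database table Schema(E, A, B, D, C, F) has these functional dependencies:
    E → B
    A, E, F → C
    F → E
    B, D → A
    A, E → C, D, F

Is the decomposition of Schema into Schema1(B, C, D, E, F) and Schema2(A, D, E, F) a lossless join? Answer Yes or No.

Yes

Schema1 ∩ Schema2 = {D, E, F}; its closure under F is {A, B, C, D, E, F}.
This includes all of Schema1, so the common attributes are a superkey of Schema1 — the join is lossless.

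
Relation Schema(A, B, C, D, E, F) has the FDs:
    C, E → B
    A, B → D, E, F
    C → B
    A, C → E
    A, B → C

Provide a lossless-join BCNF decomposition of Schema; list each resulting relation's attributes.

{A, C, D, E, F}; {B, C}

Candidate keys of the original relation: {A, B}, {A, C}.
In {A, B, C, D, E, F}, {C, E} is not a superkey ({C, E}⁺ restricted to this set is {B, C, E}), so split on C, E → B into {B, C, E} and {A, C, D, E, F}.
In {B, C, E}, {C} is not a superkey ({C}⁺ restricted to this set is {B, C}), so split on C → B into {B, C} and {C, E}.
{B, C} has no BCNF violation.
{C, E} has no BCNF violation.
{A, C, D, E, F} has no BCNF violation.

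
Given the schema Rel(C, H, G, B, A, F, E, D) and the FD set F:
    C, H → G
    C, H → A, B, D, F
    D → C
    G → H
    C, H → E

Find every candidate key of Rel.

{C, G} is a candidate key since {C, G}⁺ = {A, B, C, D, E, F, G, H} covers every attribute.
{C, H} is a candidate key since {C, H}⁺ = {A, B, C, D, E, F, G, H} covers every attribute.
{D, G} is a candidate key since {D, G}⁺ = {A, B, C, D, E, F, G, H} covers every attribute.
{D, H} is a candidate key since {D, H}⁺ = {A, B, C, D, E, F, G, H} covers every attribute.
No proper subset of any of these is a key, and no other minimal superkey exists.

{C, G}, {C, H}, {D, G}, {D, H}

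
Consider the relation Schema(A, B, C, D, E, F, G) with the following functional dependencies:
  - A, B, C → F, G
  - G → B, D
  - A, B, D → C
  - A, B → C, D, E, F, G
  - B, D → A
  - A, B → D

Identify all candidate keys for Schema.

{G}⁺ = {A, B, C, D, E, F, G}, which is every attribute, so {G} is a candidate key.
{A, B}⁺ = {A, B, C, D, E, F, G}, which is every attribute, so {A, B} is a candidate key.
{B, D}⁺ = {A, B, C, D, E, F, G}, which is every attribute, so {B, D} is a candidate key.
No proper subset of any of these is a key, and no other minimal superkey exists.

{A, B}, {B, D}, {G}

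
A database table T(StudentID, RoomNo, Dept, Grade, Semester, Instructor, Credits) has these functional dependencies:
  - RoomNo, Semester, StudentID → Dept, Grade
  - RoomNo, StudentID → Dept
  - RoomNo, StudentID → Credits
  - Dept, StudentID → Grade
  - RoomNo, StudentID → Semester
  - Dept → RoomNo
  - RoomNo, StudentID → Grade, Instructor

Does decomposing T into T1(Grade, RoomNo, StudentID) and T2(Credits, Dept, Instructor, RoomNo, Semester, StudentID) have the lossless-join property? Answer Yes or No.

The shared attributes are {RoomNo, StudentID} and {RoomNo, StudentID}⁺ = {Credits, Dept, Grade, Instructor, RoomNo, Semester, StudentID}.
Since T1 ⊆ {Credits, Dept, Grade, Instructor, RoomNo, Semester, StudentID}, the intersection is a superkey of T1; the decomposition is lossless.

Yes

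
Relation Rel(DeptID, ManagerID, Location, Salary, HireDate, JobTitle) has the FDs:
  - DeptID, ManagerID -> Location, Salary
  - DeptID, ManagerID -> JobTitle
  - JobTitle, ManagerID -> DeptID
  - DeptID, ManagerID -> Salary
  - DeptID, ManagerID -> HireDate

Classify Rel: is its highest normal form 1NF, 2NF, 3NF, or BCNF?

Candidate keys: {DeptID, ManagerID}, {JobTitle, ManagerID}. Prime attributes: {DeptID, JobTitle, ManagerID}.
Each dependency's left side is a superkey — BCNF holds.

BCNF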